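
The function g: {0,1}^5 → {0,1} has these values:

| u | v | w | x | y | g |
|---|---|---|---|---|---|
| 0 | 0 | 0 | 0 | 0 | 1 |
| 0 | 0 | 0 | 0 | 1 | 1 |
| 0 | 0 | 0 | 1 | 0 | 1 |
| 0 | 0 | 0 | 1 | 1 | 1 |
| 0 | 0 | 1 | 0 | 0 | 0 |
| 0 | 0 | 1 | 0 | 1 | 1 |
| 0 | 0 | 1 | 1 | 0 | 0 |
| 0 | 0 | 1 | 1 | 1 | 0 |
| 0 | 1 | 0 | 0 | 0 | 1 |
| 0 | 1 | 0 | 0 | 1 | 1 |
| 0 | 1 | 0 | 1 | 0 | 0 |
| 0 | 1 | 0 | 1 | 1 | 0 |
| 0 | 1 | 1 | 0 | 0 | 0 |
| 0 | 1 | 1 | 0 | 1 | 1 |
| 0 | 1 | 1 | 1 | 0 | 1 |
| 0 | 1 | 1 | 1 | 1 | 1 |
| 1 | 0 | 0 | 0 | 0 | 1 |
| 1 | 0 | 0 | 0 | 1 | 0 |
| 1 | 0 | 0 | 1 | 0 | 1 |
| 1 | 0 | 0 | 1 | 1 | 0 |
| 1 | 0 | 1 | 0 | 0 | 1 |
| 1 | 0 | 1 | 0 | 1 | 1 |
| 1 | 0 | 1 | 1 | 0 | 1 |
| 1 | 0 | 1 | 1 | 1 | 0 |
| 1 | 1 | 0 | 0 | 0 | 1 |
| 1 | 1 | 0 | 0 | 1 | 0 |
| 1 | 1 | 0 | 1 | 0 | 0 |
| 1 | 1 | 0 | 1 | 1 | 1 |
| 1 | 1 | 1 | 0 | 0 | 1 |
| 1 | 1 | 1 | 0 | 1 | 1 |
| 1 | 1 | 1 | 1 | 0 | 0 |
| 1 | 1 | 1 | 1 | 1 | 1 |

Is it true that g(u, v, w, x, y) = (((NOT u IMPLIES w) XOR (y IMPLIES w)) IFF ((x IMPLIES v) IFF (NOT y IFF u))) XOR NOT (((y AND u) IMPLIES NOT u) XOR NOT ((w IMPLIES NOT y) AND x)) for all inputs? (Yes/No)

Yes

Check the formula against g row by row:
  u=0, v=0, w=0, x=0, y=0: formula gives 1, g = 1 ✓
  u=0, v=0, w=0, x=0, y=1: formula gives 1, g = 1 ✓
  u=0, v=0, w=0, x=1, y=0: formula gives 1, g = 1 ✓
  u=0, v=0, w=0, x=1, y=1: formula gives 1, g = 1 ✓
  …and likewise for the remaining 28 rows.
No disagreement on any input; they are logically equivalent.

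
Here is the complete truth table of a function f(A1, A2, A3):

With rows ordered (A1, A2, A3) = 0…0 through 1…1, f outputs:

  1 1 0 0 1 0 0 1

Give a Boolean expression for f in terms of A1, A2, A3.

Collect the rows where f=1 — (0,0,0), (0,0,1), (1,0,0), (1,1,1) — and write one minterm per row: ¬A1·¬A2·¬A3, ¬A1·¬A2·A3, A1·¬A2·¬A3, A1·A2·A3. Their union (logical OR) reproduces the table exactly.

f(A1, A2, A3) = ((((~A1 & ~A2) & ~A3) | ((~A1 & ~A2) & A3)) | ((A1 & ~A2) & ~A3)) | ((A1 & A2) & A3)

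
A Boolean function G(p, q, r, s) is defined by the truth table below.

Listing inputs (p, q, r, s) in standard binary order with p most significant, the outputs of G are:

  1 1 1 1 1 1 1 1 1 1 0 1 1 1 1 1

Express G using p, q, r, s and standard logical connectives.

G(p, q, r, s) = not (((p and not q) and r) and not s)

Only row (1,0,1,0) gives 0. So G is 1 everywhere except there — the complement of the minterm p·¬q·r·¬s.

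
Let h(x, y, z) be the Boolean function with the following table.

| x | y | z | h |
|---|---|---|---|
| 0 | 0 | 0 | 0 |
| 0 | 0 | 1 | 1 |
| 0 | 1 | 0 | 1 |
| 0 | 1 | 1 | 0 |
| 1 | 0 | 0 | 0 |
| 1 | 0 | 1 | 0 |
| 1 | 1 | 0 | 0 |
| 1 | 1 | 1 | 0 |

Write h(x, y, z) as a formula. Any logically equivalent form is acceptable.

h=1 on 2 inputs: (0,0,1), (0,1,0). Reading each as a conjunction of literals (¬x·¬y·z, ¬x·y·¬z) and taking the OR gives the canonical DNF.

h(x, y, z) = ((x' · y') · z) + ((x' · y) · z')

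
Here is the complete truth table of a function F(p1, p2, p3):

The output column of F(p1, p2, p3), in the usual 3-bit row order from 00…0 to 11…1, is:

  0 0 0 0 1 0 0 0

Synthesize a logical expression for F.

F(p1, p2, p3) = (p1 AND NOT p2) AND NOT p3

Only row (1,0,0) gives 1. That row's minterm p1·¬p2·¬p3 is F directly.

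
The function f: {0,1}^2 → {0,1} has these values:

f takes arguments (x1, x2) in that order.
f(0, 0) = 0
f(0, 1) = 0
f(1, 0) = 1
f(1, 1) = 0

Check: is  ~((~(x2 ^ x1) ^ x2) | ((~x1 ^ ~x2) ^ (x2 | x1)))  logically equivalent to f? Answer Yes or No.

Evaluate ~((~(x2 ^ x1) ^ x2) | ((~x1 ^ ~x2) ^ (x2 | x1))) on each row and compare to f:
  x1=0, x2=0: formula gives 0, f = 0 ✓
  x1=0, x2=1: formula gives 0, f = 0 ✓
  x1=1, x2=0: formula gives 1, f = 1 ✓
  x1=1, x2=1: formula gives 0, f = 0 ✓
Every row agrees, so the formula is equivalent.

Yes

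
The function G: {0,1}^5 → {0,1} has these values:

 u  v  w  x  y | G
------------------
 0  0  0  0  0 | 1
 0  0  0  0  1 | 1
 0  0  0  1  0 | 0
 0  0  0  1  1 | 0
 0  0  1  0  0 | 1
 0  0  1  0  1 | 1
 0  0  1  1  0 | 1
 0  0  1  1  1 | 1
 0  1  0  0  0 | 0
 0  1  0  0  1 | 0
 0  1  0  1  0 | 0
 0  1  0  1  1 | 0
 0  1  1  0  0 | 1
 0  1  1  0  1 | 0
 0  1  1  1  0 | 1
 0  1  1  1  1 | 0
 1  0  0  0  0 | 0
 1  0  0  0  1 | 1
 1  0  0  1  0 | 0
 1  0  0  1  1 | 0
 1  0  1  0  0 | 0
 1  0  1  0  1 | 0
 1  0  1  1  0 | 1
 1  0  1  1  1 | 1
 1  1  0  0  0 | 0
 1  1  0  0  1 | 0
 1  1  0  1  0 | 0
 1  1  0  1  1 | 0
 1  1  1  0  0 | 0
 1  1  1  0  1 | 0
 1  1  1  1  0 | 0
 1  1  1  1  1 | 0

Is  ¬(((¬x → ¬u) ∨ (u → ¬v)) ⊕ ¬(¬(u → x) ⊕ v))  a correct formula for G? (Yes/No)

No

Check the formula against G row by row:
  u=0, v=0, w=0, x=0, y=0: formula gives 1, G = 1 ✓
  u=0, v=0, w=0, x=0, y=1: formula gives 1, G = 1 ✓
  u=0, v=0, w=0, x=1, y=0: formula gives 1, but G = 0 ✗
Since they disagree at (0,0,0,1,0), the expression is not a correct formula for G.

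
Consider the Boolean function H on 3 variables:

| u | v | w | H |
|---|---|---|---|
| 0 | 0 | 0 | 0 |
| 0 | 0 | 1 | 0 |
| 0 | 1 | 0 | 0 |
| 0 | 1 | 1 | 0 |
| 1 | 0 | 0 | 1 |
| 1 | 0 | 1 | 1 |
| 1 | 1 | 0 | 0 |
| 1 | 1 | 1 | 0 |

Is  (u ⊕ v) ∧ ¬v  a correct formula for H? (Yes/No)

Yes

Check the formula against H row by row:
  u=0, v=0, w=0: formula gives 0, H = 0 ✓
  u=0, v=0, w=1: formula gives 0, H = 0 ✓
  u=0, v=1, w=0: formula gives 0, H = 0 ✓
  u=0, v=1, w=1: formula gives 0, H = 0 ✓
  u=1, v=0, w=0: formula gives 1, H = 1 ✓
  …and likewise for the remaining 3 rows.
All 8 rows match — the expression computes H exactly.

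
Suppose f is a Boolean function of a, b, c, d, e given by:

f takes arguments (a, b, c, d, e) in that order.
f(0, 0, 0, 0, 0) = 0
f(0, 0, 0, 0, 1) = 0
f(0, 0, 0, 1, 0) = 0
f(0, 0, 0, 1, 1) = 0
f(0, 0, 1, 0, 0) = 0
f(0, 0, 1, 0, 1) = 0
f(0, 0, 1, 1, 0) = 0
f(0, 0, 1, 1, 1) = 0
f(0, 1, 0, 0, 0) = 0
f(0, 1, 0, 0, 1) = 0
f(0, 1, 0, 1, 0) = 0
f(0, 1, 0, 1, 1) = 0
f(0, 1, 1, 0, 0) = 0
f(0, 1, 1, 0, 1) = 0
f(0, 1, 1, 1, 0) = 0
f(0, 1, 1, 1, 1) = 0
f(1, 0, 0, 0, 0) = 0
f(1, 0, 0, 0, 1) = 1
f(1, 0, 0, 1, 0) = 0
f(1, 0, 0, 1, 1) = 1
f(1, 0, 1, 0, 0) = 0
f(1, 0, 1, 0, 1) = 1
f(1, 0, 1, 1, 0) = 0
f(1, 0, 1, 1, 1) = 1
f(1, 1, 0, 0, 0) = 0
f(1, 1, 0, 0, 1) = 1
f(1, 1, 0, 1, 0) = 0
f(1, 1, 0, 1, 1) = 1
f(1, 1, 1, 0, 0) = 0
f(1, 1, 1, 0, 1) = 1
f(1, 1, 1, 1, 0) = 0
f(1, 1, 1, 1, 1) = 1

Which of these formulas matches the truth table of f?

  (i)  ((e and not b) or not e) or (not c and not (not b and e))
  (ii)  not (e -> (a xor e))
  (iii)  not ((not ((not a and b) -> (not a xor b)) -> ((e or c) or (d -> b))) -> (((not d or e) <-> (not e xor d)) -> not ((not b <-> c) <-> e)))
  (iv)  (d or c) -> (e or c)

(i): at (0,0,0,0,0) it gives 1, but f = 0 — eliminated.
(iii): at (0,0,0,0,0) it gives 1, but f = 0 — eliminated.
(iv): at (0,0,0,0,0) it gives 1, but f = 0 — eliminated.
Only (ii) survives; checking it on all 32 rows confirms it matches f.

ii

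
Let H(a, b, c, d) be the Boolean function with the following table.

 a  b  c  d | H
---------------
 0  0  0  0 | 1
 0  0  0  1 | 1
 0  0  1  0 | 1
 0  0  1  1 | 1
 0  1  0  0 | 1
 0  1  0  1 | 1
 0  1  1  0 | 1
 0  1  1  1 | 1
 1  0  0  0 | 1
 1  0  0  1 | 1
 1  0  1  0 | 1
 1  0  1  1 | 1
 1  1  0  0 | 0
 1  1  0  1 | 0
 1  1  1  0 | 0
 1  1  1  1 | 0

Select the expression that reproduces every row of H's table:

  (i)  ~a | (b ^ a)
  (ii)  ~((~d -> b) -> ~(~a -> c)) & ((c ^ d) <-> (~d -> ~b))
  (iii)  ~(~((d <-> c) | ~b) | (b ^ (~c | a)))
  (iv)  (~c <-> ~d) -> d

i

(ii) fails at (0,0,0,0): the formula yields 0, H is 1.
(iii) fails at (0,0,0,0): the formula yields 0, H is 1.
(iv) fails at (0,0,0,0): the formula yields 0, H is 1.
(i) is the remaining candidate, and it agrees with H on all 16 inputs.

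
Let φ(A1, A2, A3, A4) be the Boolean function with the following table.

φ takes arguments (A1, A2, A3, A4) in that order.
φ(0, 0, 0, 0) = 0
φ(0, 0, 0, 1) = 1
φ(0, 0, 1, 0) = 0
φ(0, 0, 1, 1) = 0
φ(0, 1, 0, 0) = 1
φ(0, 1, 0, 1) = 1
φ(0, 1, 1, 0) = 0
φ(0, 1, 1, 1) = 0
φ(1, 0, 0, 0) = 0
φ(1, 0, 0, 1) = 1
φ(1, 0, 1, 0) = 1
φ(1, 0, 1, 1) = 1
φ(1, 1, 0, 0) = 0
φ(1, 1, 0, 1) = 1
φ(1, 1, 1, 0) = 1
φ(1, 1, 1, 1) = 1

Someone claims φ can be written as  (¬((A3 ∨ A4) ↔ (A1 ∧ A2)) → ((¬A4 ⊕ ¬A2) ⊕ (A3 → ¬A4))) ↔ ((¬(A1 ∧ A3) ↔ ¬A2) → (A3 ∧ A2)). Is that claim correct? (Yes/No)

Yes

Evaluate (¬((A3 ∨ A4) ↔ (A1 ∧ A2)) → ((¬A4 ⊕ ¬A2) ⊕ (A3 → ¬A4))) ↔ ((¬(A1 ∧ A3) ↔ ¬A2) → (A3 ∧ A2)) on each row and compare to φ:
  A1=0, A2=0, A3=0, A4=0: formula gives 0, φ = 0 ✓
  A1=0, A2=0, A3=0, A4=1: formula gives 1, φ = 1 ✓
  A1=0, A2=0, A3=1, A4=0: formula gives 0, φ = 0 ✓
  A1=0, A2=0, A3=1, A4=1: formula gives 0, φ = 0 ✓
  …and likewise for the remaining 12 rows.
No disagreement on any input; they are logically equivalent.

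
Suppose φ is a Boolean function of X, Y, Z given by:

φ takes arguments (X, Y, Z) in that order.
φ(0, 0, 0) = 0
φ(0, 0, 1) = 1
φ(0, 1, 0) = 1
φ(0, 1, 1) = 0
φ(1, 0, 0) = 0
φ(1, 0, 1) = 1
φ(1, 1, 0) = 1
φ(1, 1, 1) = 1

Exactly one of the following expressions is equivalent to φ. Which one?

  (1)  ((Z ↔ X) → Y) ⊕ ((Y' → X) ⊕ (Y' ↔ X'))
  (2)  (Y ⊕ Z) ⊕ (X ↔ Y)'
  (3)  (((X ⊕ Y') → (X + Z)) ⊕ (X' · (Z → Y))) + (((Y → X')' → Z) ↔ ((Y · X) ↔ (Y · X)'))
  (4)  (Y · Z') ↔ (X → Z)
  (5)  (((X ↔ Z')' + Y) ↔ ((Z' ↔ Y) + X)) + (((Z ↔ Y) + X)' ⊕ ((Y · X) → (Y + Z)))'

5

(1) fails at (0,0,0): the formula yields 1, φ is 0.
(2) fails at (0,1,0): the formula yields 0, φ is 1.
(3) fails at (0,0,0): the formula yields 1, φ is 0.
(4) fails at (0,0,1): the formula yields 0, φ is 1.
That leaves (5). Evaluating it on every row reproduces the table of φ exactly.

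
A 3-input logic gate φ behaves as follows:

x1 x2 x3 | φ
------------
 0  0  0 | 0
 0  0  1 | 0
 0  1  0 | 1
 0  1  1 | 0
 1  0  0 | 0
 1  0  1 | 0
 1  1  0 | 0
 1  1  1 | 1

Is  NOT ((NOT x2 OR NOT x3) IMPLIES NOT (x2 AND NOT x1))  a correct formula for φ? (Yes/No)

Check the formula against φ row by row:
  x1=0, x2=0, x3=0: formula gives 0, φ = 0 ✓
  x1=0, x2=0, x3=1: formula gives 0, φ = 0 ✓
  x1=0, x2=1, x3=0: formula gives 1, φ = 1 ✓
  x1=0, x2=1, x3=1: formula gives 0, φ = 0 ✓
  x1=1, x2=0, x3=0: formula gives 0, φ = 0 ✓
  …
  x1=1, x2=1, x3=1: formula gives 0, but φ = 1 ✗
Since they disagree at (1,1,1), the expression is not a correct formula for φ.

No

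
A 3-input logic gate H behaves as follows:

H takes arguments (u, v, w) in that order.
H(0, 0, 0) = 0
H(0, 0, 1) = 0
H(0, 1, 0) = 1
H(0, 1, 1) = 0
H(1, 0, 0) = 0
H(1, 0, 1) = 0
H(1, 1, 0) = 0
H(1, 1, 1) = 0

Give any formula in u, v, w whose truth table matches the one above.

H is 1 on exactly one input, (0,1,0), whose minterm is ¬u·v·¬w. So H is just that conjunction.

H(u, v, w) = (~u & v) & ~w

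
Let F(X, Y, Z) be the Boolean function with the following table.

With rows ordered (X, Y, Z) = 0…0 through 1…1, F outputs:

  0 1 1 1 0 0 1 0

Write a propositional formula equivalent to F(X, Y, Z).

The 1-rows are (0,0,1), (0,1,0), (0,1,1), (1,1,0). Each contributes one minterm — ¬X·¬Y·Z; ¬X·Y·¬Z; ¬X·Y·Z; X·Y·¬Z — and their disjunction is a sum-of-products form of F.

F(X, Y, Z) = ((((NOT X AND NOT Y) AND Z) OR ((NOT X AND Y) AND NOT Z)) OR ((NOT X AND Y) AND Z)) OR ((X AND Y) AND NOT Z)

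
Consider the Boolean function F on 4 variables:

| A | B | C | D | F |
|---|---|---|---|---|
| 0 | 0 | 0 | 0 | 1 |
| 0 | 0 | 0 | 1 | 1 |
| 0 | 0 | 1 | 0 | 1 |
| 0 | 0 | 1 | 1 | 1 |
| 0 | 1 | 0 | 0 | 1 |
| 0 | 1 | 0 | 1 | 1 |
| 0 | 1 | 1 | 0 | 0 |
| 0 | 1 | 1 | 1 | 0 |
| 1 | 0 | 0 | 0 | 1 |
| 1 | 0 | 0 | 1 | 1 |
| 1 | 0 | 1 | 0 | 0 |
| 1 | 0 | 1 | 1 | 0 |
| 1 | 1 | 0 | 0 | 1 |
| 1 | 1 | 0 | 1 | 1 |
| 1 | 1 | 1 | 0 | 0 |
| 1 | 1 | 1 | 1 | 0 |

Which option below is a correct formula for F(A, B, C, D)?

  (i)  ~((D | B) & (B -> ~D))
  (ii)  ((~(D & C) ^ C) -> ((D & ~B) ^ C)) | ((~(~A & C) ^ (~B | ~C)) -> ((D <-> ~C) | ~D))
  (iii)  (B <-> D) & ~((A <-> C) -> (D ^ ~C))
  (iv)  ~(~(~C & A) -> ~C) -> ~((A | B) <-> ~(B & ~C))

iv

(i) fails at (0,0,0,1): the formula yields 0, F is 1.
(ii) fails at (0,0,1,1): the formula yields 0, F is 1.
(iii) fails at (0,0,0,0): the formula yields 0, F is 1.
(iv) is the remaining candidate, and it agrees with F on all 16 inputs.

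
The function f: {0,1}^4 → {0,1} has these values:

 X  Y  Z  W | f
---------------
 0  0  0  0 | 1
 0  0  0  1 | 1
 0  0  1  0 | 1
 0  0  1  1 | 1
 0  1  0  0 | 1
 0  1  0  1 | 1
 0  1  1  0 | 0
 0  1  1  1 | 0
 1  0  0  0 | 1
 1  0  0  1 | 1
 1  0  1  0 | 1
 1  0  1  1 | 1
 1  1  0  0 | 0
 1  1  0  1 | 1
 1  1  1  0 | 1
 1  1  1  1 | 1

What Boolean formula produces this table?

f(X, Y, Z, W) = ¬(((((¬X ∧ Y) ∧ Z) ∧ ¬W) ∨ (((¬X ∧ Y) ∧ Z) ∧ W)) ∨ (((X ∧ Y) ∧ ¬Z) ∧ ¬W))

f is 0 on only 3 rows — (0,1,1,0), (0,1,1,1), (1,1,0,0). Writing each as a minterm (¬X·Y·Z·¬W, ¬X·Y·Z·W, X·Y·¬Z·¬W) and OR-ing them characterizes exactly where f=0, so f is the negation of that disjunction.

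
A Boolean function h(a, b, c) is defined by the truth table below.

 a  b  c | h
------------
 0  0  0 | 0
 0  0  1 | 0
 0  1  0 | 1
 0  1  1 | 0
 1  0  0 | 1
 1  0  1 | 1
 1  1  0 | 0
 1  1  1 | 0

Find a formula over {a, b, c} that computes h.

h(a, b, c) = (((~a & b) & ~c) | ((a & ~b) & ~c)) | ((a & ~b) & c)

The 1-rows are (0,1,0), (1,0,0), (1,0,1). Each contributes one minterm — ¬a·b·¬c; a·¬b·¬c; a·¬b·c — and their disjunction is a sum-of-products form of h.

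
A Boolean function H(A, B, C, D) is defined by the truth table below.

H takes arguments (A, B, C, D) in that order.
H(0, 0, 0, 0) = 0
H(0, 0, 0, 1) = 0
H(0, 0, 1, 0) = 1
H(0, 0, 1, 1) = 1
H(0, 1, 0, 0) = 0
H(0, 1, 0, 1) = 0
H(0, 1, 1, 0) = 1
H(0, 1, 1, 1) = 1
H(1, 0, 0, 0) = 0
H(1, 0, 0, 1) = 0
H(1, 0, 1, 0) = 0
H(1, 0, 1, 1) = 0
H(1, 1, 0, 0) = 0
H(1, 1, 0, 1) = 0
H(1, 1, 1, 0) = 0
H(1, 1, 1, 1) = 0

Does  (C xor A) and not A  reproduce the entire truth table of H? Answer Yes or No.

Yes

Check the formula against H row by row:
  A=0, B=0, C=0, D=0: formula gives 0, H = 0 ✓
  A=0, B=0, C=0, D=1: formula gives 0, H = 0 ✓
  A=0, B=0, C=1, D=0: formula gives 1, H = 1 ✓
  A=0, B=0, C=1, D=1: formula gives 1, H = 1 ✓
  …and likewise for the remaining 12 rows.
No disagreement on any input; they are logically equivalent.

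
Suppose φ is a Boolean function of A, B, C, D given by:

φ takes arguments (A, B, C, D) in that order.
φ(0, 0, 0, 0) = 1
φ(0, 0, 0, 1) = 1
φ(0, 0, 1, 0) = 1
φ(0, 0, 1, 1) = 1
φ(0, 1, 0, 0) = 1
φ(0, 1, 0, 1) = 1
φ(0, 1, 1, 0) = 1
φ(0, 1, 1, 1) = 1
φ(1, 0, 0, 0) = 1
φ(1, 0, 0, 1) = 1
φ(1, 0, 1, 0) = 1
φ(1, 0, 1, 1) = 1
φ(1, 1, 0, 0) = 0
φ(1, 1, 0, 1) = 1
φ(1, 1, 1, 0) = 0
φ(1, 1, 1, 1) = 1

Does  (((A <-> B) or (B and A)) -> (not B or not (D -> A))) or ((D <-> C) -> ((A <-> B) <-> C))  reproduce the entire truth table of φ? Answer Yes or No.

Check the formula against φ row by row:
  A=0, B=0, C=0, D=0: formula gives 1, φ = 1 ✓
  A=0, B=0, C=0, D=1: formula gives 1, φ = 1 ✓
  A=0, B=0, C=1, D=0: formula gives 1, φ = 1 ✓
  A=0, B=0, C=1, D=1: formula gives 1, φ = 1 ✓
  …
  A=1, B=1, C=1, D=0: formula gives 1, but φ = 0 ✗
A single disagreement suffices: at (1,1,1,0) they differ, so the formula does not compute φ.

No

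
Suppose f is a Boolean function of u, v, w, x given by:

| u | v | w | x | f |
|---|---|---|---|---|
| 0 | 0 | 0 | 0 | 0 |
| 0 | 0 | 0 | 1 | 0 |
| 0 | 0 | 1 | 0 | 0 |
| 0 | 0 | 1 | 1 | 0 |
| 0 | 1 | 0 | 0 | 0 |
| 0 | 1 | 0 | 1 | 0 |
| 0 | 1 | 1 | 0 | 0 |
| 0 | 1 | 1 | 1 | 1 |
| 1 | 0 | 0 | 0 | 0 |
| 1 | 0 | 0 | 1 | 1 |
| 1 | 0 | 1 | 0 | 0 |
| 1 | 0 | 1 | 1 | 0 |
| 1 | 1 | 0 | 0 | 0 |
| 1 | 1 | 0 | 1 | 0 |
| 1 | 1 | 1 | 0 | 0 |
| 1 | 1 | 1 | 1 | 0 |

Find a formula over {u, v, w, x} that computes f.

Collect the rows where f=1 — (0,1,1,1), (1,0,0,1) — and write one minterm per row: ¬u·v·w·x, u·¬v·¬w·x. Their union (logical OR) reproduces the table exactly.

f(u, v, w, x) = (((not u and v) and w) and x) or (((u and not v) and not w) and x)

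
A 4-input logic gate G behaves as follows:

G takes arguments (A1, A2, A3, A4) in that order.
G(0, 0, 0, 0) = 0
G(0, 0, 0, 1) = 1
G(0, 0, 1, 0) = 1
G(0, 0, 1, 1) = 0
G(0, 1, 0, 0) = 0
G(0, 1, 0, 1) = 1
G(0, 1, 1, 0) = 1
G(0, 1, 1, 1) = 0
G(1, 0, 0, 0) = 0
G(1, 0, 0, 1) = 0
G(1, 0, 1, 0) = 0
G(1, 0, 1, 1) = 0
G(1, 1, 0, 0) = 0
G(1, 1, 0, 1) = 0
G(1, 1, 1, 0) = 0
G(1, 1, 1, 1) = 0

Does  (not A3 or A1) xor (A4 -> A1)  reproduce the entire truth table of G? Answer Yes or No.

Check the formula against G row by row:
  A1=0, A2=0, A3=0, A4=0: formula gives 0, G = 0 ✓
  A1=0, A2=0, A3=0, A4=1: formula gives 1, G = 1 ✓
  A1=0, A2=0, A3=1, A4=0: formula gives 1, G = 1 ✓
  A1=0, A2=0, A3=1, A4=1: formula gives 0, G = 0 ✓
  …and likewise for the remaining 12 rows.
All 16 rows match — the expression computes G exactly.

Yes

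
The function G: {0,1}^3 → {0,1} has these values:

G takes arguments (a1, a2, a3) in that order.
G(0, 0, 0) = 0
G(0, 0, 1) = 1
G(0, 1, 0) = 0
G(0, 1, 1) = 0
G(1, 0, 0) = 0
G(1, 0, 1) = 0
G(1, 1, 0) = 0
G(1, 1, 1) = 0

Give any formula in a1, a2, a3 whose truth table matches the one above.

G is 1 on exactly one input, (0,0,1), whose minterm is ¬a1·¬a2·a3. So G is just that conjunction.

G(a1, a2, a3) = (not a1 and not a2) and a3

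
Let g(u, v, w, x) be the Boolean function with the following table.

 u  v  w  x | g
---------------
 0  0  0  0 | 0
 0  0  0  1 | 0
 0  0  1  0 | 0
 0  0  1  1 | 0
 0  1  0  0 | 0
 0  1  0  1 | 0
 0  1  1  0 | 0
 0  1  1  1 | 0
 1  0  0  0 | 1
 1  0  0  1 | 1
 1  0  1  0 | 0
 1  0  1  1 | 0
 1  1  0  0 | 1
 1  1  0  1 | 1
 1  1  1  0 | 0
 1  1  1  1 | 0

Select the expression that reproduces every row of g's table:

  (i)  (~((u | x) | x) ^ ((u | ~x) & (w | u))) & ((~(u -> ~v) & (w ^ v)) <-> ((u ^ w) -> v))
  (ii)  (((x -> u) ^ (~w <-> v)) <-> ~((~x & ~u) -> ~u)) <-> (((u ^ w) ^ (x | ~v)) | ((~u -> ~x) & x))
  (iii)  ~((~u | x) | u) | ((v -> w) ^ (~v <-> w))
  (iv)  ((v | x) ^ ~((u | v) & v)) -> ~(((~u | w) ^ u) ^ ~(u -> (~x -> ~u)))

i

(ii): at (0,0,0,1) it gives 1, but g = 0 — eliminated.
(iii): at (0,0,0,0) it gives 1, but g = 0 — eliminated.
(iv): at (0,0,0,1) it gives 1, but g = 0 — eliminated.
(i) is the remaining candidate, and it agrees with g on all 16 inputs.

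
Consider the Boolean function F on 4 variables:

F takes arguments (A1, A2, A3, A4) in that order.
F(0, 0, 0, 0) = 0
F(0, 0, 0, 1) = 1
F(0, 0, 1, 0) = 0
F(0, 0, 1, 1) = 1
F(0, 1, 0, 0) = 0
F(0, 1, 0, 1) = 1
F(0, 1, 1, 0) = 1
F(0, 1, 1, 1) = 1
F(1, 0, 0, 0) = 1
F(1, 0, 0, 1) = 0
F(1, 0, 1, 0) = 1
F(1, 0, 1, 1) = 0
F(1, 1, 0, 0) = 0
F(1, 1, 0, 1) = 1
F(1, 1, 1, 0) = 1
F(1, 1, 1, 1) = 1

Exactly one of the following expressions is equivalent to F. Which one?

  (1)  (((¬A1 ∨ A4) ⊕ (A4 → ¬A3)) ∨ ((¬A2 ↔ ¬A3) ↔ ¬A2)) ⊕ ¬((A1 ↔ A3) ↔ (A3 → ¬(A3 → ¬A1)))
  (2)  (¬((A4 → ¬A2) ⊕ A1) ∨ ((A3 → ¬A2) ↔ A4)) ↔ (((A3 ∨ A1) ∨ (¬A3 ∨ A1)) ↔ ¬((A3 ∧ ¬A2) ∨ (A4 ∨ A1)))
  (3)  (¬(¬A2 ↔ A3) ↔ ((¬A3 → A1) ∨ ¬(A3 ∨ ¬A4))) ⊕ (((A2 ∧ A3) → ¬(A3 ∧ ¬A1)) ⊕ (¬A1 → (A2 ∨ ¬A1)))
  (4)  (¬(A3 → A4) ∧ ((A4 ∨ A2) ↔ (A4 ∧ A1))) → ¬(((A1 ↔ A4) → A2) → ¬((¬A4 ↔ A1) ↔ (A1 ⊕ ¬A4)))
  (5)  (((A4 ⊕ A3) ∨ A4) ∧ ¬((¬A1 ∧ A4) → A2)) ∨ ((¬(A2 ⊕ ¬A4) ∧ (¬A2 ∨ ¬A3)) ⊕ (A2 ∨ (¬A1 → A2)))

(1): at (0,0,0,0) it gives 1, but F = 0 — eliminated.
(2): at (0,0,0,1) it gives 0, but F = 1 — eliminated.
(3): at (0,0,1,1) it gives 0, but F = 1 — eliminated.
(4): at (0,0,0,0) it gives 1, but F = 0 — eliminated.
Only (5) survives; checking it on all 16 rows confirms it matches F.

5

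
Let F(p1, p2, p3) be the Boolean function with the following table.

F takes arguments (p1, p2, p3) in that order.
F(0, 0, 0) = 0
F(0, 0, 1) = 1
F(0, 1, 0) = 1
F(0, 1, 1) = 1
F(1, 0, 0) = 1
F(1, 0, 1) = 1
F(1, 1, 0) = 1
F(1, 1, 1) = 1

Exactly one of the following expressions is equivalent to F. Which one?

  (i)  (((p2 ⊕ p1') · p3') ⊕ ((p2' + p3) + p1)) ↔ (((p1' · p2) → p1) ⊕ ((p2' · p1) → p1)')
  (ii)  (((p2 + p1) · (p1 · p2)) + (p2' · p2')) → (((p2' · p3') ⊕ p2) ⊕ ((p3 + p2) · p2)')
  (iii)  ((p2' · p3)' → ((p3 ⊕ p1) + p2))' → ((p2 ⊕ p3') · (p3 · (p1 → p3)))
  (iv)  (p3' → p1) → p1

iii

(i) disagrees with F on (0,1,1) (formula → 0, table → 1); rule it out.
(ii) disagrees with F on (1,0,0) (formula → 0, table → 1); rule it out.
(iv) disagrees with F on (0,0,0) (formula → 1, table → 0); rule it out.
Only (iii) survives; checking it on all 8 rows confirms it matches F.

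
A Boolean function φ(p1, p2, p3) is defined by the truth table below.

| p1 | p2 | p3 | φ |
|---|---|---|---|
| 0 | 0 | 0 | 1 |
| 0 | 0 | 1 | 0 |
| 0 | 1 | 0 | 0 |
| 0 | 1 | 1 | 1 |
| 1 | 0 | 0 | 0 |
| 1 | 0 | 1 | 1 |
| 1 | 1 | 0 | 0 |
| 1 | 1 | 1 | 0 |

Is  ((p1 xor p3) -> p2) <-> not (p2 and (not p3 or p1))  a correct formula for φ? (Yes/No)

Yes

Evaluate ((p1 xor p3) -> p2) <-> not (p2 and (not p3 or p1)) on each row and compare to φ:
  p1=0, p2=0, p3=0: formula gives 1, φ = 1 ✓
  p1=0, p2=0, p3=1: formula gives 0, φ = 0 ✓
  p1=0, p2=1, p3=0: formula gives 0, φ = 0 ✓
  p1=0, p2=1, p3=1: formula gives 1, φ = 1 ✓
  p1=1, p2=0, p3=0: formula gives 0, φ = 0 ✓
  …and likewise for the remaining 3 rows.
All 8 rows match — the expression computes φ exactly.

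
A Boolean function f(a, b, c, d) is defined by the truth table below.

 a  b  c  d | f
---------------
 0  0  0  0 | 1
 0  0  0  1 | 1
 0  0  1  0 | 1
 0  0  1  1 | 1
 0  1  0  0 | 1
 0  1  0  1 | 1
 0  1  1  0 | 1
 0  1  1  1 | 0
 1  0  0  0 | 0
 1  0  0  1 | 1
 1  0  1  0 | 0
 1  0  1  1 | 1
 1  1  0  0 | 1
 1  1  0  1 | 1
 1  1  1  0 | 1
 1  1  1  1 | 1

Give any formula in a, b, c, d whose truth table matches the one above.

f(a, b, c, d) = ¬(((((¬a ∧ b) ∧ c) ∧ d) ∨ (((a ∧ ¬b) ∧ ¬c) ∧ ¬d)) ∨ (((a ∧ ¬b) ∧ c) ∧ ¬d))

There are just 3 zero rows: (0,1,1,1), (1,0,0,0), (1,0,1,0). Their minterms are ¬a·b·c·d, a·¬b·¬c·¬d, a·¬b·c·¬d; the OR of those covers precisely the 0-outputs, and negating it yields f.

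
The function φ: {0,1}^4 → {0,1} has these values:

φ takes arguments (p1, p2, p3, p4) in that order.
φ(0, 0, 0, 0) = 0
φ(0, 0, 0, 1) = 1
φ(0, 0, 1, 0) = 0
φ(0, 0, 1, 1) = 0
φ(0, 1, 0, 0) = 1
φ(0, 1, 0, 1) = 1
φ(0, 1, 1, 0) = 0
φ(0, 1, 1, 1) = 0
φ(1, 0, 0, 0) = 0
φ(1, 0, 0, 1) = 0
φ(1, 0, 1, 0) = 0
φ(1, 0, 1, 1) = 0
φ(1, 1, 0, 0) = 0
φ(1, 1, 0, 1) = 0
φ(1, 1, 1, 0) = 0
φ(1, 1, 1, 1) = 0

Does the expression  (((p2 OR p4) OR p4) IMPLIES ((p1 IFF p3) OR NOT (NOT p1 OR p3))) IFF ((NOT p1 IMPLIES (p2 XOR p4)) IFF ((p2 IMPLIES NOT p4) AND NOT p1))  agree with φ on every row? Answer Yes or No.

Yes

Evaluate (((p2 OR p4) OR p4) IMPLIES ((p1 IFF p3) OR NOT (NOT p1 OR p3))) IFF ((NOT p1 IMPLIES (p2 XOR p4)) IFF ((p2 IMPLIES NOT p4) AND NOT p1)) on each row and compare to φ:
  p1=0, p2=0, p3=0, p4=0: formula gives 0, φ = 0 ✓
  p1=0, p2=0, p3=0, p4=1: formula gives 1, φ = 1 ✓
  p1=0, p2=0, p3=1, p4=0: formula gives 0, φ = 0 ✓
  p1=0, p2=0, p3=1, p4=1: formula gives 0, φ = 0 ✓
  …and likewise for the remaining 12 rows.
Every row agrees, so the formula is equivalent.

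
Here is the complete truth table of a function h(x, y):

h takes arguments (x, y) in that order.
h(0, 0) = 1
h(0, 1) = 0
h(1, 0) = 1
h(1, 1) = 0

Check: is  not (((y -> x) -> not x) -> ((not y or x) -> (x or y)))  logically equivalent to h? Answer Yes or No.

Evaluate not (((y -> x) -> not x) -> ((not y or x) -> (x or y))) on each row and compare to h:
  x=0, y=0: formula gives 1, h = 1 ✓
  x=0, y=1: formula gives 0, h = 0 ✓
  x=1, y=0: formula gives 0, but h = 1 ✗
Since they disagree at (1,0), the expression is not a correct formula for h.

No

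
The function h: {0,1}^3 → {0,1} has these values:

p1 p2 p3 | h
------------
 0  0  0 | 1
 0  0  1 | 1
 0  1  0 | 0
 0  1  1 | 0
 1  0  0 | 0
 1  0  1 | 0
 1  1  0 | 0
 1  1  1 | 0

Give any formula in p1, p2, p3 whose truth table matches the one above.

h(p1, p2, p3) = ((¬p1 ∧ ¬p2) ∧ ¬p3) ∨ ((¬p1 ∧ ¬p2) ∧ p3)

The 1-rows are (0,0,0), (0,0,1). Each contributes one minterm — ¬p1·¬p2·¬p3; ¬p1·¬p2·p3 — and their disjunction is a sum-of-products form of h.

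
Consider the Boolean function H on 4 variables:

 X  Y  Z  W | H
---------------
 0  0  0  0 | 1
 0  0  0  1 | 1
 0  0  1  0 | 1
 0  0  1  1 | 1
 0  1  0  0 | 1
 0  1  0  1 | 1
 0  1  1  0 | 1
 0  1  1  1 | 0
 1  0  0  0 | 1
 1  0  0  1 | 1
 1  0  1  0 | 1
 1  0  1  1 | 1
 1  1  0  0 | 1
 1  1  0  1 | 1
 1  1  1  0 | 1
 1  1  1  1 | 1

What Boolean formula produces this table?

H(X, Y, Z, W) = ~(((~X & Y) & Z) & W)

H is 0 on exactly one input, (0,1,1,1), whose minterm is ¬X·Y·Z·W. So H is the negation of that single conjunction.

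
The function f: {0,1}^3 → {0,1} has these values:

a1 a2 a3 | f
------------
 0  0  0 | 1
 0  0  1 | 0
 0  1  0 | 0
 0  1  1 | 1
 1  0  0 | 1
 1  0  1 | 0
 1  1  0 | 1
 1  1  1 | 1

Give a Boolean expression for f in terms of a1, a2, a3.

f(a1, a2, a3) = ~((((~a1 & ~a2) & a3) | ((~a1 & a2) & ~a3)) | ((a1 & ~a2) & a3))

f is 0 on only 3 rows — (0,0,1), (0,1,0), (1,0,1). Writing each as a minterm (¬a1·¬a2·a3, ¬a1·a2·¬a3, a1·¬a2·a3) and OR-ing them characterizes exactly where f=0, so f is the negation of that disjunction.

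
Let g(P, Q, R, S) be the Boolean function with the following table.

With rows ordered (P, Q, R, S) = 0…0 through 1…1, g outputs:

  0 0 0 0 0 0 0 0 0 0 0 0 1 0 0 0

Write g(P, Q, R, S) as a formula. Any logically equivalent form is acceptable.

g(P, Q, R, S) = ((P · Q) · R') · S'

g is 1 on exactly one input, (1,1,0,0), whose minterm is P·Q·¬R·¬S. So g is just that conjunction.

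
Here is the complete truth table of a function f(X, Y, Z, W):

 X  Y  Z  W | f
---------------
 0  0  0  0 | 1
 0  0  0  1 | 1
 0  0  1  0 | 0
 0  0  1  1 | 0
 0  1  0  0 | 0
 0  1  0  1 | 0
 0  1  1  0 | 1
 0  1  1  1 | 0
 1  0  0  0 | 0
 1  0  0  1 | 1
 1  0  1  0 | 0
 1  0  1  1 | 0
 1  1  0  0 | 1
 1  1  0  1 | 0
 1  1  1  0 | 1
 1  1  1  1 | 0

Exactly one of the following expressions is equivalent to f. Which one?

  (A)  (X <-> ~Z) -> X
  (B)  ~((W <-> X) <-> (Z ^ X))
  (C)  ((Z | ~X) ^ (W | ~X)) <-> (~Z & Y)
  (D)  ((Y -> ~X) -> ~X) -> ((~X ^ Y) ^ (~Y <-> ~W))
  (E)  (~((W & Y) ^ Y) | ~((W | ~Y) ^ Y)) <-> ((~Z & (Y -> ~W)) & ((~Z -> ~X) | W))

E

(A) fails at (0,1,0,0): the formula yields 1, f is 0.
(B) fails at (0,0,0,1): the formula yields 0, f is 1.
(C) fails at (0,0,1,0): the formula yields 1, f is 0.
(D) fails at (0,0,0,0): the formula yields 0, f is 1.
That leaves (E). Evaluating it on every row reproduces the table of f exactly.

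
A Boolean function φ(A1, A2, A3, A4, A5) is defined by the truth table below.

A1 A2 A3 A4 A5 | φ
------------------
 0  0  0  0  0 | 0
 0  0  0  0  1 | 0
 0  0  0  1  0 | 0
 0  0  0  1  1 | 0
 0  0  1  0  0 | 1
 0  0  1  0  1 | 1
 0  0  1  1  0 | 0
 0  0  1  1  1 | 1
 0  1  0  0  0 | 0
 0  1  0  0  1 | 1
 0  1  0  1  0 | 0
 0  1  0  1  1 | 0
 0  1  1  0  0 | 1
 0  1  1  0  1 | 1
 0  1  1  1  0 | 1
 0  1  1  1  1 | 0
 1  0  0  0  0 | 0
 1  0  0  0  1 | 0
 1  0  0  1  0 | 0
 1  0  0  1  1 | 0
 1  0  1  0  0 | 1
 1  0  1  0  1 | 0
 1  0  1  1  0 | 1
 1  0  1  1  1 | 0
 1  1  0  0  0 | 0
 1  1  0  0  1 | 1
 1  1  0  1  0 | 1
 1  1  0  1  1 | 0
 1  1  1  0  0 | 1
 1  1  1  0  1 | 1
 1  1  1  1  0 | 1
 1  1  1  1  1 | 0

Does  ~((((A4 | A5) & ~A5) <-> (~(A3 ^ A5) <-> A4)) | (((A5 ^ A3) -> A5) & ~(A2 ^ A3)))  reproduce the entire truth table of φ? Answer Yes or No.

Check the formula against φ row by row:
  A1=0, A2=0, A3=0, A4=0, A5=0: formula gives 0, φ = 0 ✓
  A1=0, A2=0, A3=0, A4=0, A5=1: formula gives 0, φ = 0 ✓
  A1=0, A2=0, A3=0, A4=1, A5=0: formula gives 0, φ = 0 ✓
  A1=0, A2=0, A3=0, A4=1, A5=1: formula gives 0, φ = 0 ✓
  …
  A1=0, A2=0, A3=1, A4=0, A5=1: formula gives 0, but φ = 1 ✗
Row (0,0,1,0,1) is a counterexample, so the formula is not equivalent to φ.

No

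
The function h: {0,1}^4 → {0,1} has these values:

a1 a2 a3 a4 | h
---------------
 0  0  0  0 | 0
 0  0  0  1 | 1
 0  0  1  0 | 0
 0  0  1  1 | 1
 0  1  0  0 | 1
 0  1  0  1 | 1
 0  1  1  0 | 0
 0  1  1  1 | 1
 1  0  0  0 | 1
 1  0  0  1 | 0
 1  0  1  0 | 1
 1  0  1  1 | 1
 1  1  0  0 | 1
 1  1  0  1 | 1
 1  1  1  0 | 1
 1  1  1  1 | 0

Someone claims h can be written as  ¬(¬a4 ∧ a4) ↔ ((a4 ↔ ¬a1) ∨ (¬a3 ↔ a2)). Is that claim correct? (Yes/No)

No

Check the formula against h row by row:
  a1=0, a2=0, a3=0, a4=0: formula gives 0, h = 0 ✓
  a1=0, a2=0, a3=0, a4=1: formula gives 1, h = 1 ✓
  a1=0, a2=0, a3=1, a4=0: formula gives 1, but h = 0 ✗
A single disagreement suffices: at (0,0,1,0) they differ, so the formula does not compute h.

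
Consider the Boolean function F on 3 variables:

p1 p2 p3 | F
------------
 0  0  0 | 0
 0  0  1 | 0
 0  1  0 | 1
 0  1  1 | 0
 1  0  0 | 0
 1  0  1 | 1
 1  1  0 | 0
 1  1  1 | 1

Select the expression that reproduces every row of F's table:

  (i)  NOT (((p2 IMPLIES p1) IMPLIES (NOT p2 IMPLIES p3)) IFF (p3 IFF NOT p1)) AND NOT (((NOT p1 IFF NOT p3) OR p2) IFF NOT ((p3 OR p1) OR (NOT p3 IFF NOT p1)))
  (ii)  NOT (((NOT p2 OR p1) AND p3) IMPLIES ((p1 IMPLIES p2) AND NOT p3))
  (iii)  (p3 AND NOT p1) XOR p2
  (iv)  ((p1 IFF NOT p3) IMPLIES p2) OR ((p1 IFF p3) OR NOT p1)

i

(ii) disagrees with F on (0,0,1) (formula → 1, table → 0); rule it out.
(iii) disagrees with F on (0,0,1) (formula → 1, table → 0); rule it out.
(iv) disagrees with F on (0,0,0) (formula → 1, table → 0); rule it out.
Only (i) survives; checking it on all 8 rows confirms it matches F.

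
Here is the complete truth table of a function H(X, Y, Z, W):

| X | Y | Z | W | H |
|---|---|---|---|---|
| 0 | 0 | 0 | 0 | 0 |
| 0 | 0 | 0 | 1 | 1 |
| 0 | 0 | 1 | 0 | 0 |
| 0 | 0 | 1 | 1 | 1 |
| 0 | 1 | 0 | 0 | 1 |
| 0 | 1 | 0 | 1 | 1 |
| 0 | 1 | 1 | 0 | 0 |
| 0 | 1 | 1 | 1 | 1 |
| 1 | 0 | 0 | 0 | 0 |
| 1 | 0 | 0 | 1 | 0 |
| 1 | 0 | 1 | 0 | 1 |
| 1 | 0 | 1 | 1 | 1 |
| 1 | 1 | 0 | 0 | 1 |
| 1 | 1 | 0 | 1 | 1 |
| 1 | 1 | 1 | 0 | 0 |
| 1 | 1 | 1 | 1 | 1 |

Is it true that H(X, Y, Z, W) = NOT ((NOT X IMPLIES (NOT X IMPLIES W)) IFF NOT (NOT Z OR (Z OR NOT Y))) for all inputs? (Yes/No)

Test each input against both H and the formula:
  X=0, Y=0, Z=0, W=0: formula gives 0, H = 0 ✓
  X=0, Y=0, Z=0, W=1: formula gives 1, H = 1 ✓
  X=0, Y=0, Z=1, W=0: formula gives 0, H = 0 ✓
  X=0, Y=0, Z=1, W=1: formula gives 1, H = 1 ✓
  X=0, Y=1, Z=0, W=0: formula gives 0, but H = 1 ✗
A single disagreement suffices: at (0,1,0,0) they differ, so the formula does not compute H.

No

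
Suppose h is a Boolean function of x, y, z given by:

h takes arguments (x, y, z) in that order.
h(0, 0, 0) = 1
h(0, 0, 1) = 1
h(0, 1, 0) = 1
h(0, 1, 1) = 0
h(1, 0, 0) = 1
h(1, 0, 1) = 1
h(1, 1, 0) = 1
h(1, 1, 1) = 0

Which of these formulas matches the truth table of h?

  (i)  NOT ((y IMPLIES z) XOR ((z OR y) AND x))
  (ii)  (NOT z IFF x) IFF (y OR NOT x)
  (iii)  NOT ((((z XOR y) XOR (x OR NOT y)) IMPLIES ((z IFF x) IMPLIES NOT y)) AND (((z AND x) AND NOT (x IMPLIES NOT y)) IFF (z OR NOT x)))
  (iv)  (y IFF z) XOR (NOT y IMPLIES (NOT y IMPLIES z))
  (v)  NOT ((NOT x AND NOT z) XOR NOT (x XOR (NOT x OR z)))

iv

(i) fails at (0,0,0): the formula yields 0, h is 1.
(ii) fails at (0,0,0): the formula yields 0, h is 1.
(iii) fails at (0,1,1): the formula yields 1, h is 0.
(v) fails at (0,0,0): the formula yields 0, h is 1.
(iv) is the remaining candidate, and it agrees with h on all 8 inputs.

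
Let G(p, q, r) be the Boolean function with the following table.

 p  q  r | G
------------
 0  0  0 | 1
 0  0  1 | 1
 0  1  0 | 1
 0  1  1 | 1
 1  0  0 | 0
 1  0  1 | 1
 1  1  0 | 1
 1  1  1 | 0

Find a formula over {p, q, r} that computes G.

G(p, q, r) = ¬(((p ∧ ¬q) ∧ ¬r) ∨ ((p ∧ q) ∧ r))

There are just 2 zero rows: (1,0,0), (1,1,1). Their minterms are p·¬q·¬r, p·q·r; the OR of those covers precisely the 0-outputs, and negating it yields G.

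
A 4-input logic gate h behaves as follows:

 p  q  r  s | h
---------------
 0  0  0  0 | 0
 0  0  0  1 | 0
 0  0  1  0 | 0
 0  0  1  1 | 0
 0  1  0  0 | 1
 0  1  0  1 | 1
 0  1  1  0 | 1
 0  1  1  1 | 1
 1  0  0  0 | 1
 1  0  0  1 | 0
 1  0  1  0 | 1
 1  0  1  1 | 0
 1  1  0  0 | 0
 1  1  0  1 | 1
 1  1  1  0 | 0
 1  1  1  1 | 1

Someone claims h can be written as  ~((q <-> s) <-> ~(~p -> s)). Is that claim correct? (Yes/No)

Yes

Test each input against both h and the formula:
  p=0, q=0, r=0, s=0: formula gives 0, h = 0 ✓
  p=0, q=0, r=0, s=1: formula gives 0, h = 0 ✓
  p=0, q=0, r=1, s=0: formula gives 0, h = 0 ✓
  p=0, q=0, r=1, s=1: formula gives 0, h = 0 ✓
  …and likewise for the remaining 12 rows.
No disagreement on any input; they are logically equivalent.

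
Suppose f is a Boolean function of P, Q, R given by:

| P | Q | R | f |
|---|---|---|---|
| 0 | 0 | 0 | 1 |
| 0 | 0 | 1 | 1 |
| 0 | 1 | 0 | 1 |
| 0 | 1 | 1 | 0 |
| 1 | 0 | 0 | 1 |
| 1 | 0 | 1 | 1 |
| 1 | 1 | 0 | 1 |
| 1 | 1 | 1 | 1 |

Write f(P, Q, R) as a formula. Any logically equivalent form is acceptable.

f(P, Q, R) = ¬((¬P ∧ Q) ∧ R)

f is 0 on exactly one input, (0,1,1), whose minterm is ¬P·Q·R. So f is the negation of that single conjunction.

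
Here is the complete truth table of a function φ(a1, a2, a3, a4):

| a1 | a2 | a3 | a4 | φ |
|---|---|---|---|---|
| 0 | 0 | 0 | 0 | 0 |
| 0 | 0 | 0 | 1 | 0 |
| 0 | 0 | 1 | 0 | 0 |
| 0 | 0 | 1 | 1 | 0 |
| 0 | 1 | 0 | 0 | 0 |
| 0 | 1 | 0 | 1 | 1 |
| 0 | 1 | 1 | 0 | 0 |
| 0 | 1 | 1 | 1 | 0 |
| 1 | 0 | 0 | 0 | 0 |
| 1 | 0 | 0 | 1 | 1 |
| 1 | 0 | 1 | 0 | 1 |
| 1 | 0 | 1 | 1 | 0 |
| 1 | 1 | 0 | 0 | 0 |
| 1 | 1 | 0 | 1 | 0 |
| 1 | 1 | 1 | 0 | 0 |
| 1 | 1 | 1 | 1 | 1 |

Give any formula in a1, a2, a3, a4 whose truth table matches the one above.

φ(a1, a2, a3, a4) = (((((a1' · a2) · a3') · a4) + (((a1 · a2') · a3') · a4)) + (((a1 · a2') · a3) · a4')) + (((a1 · a2) · a3) · a4)

φ=1 on 4 inputs: (0,1,0,1), (1,0,0,1), (1,0,1,0), (1,1,1,1). Reading each as a conjunction of literals (¬a1·a2·¬a3·a4, a1·¬a2·¬a3·a4, a1·¬a2·a3·¬a4, a1·a2·a3·a4) and taking the OR gives the canonical DNF.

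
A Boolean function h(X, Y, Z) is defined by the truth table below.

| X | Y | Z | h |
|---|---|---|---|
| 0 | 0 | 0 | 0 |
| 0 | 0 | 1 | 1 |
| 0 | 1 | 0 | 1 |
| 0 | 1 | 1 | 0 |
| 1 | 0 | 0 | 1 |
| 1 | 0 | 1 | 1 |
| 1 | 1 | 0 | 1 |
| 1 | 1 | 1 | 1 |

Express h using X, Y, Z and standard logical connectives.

h is 0 on only 2 rows — (0,0,0), (0,1,1). Writing each as a minterm (¬X·¬Y·¬Z, ¬X·Y·Z) and OR-ing them characterizes exactly where h=0, so h is the negation of that disjunction.

h(X, Y, Z) = NOT (((NOT X AND NOT Y) AND NOT Z) OR ((NOT X AND Y) AND Z))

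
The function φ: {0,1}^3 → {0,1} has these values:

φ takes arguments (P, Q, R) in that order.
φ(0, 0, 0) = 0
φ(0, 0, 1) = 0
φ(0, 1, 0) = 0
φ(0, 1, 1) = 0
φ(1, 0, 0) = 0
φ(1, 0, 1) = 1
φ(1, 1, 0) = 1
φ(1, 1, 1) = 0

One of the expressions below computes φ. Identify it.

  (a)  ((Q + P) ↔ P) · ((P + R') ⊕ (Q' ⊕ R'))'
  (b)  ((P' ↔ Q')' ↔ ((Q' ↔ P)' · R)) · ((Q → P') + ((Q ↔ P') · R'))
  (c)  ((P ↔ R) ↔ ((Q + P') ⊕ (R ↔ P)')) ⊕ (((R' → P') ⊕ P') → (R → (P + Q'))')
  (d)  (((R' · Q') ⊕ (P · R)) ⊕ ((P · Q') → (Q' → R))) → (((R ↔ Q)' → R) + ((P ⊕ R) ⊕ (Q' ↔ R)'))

(b): at (0,0,0) it gives 1, but φ = 0 — eliminated.
(c): at (1,0,0) it gives 1, but φ = 0 — eliminated.
(d): at (0,0,0) it gives 1, but φ = 0 — eliminated.
Only (a) survives; checking it on all 8 rows confirms it matches φ.

a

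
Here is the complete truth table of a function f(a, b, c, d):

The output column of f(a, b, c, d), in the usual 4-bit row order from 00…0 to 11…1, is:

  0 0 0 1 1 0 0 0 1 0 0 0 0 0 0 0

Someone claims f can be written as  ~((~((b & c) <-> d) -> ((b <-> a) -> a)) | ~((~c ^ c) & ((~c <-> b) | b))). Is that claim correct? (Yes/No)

No

Test each input against both f and the formula:
  a=0, b=0, c=0, d=0: formula gives 0, f = 0 ✓
  a=0, b=0, c=0, d=1: formula gives 0, f = 0 ✓
  a=0, b=0, c=1, d=0: formula gives 0, f = 0 ✓
  a=0, b=0, c=1, d=1: formula gives 1, f = 1 ✓
  a=0, b=1, c=0, d=0: formula gives 0, but f = 1 ✗
A single disagreement suffices: at (0,1,0,0) they differ, so the formula does not compute f.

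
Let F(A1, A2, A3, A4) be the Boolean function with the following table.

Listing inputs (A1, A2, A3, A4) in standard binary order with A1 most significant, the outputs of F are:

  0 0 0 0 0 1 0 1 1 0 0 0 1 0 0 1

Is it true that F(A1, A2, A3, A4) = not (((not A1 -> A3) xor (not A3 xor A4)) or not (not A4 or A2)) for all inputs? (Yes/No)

Yes

Test each input against both F and the formula:
  A1=0, A2=0, A3=0, A4=0: formula gives 0, F = 0 ✓
  A1=0, A2=0, A3=0, A4=1: formula gives 0, F = 0 ✓
  A1=0, A2=0, A3=1, A4=0: formula gives 0, F = 0 ✓
  A1=0, A2=0, A3=1, A4=1: formula gives 0, F = 0 ✓
  … (the remaining 12 rows also agree.)
All 16 rows match — the expression computes F exactly.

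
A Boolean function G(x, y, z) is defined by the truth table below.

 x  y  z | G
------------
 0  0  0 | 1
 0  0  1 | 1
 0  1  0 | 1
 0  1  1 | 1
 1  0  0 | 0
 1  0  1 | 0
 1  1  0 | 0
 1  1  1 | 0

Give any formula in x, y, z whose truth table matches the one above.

G(x, y, z) = not x

The output is the negation of x.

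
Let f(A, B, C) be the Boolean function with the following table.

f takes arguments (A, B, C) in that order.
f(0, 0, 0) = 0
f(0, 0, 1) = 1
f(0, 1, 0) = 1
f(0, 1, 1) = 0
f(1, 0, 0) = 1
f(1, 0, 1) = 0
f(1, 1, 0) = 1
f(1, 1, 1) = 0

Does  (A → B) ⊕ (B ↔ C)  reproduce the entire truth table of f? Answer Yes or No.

Yes

Test each input against both f and the formula:
  A=0, B=0, C=0: formula gives 0, f = 0 ✓
  A=0, B=0, C=1: formula gives 1, f = 1 ✓
  A=0, B=1, C=0: formula gives 1, f = 1 ✓
  A=0, B=1, C=1: formula gives 0, f = 0 ✓
  A=1, B=0, C=0: formula gives 1, f = 1 ✓
  …and likewise for the remaining 3 rows.
No disagreement on any input; they are logically equivalent.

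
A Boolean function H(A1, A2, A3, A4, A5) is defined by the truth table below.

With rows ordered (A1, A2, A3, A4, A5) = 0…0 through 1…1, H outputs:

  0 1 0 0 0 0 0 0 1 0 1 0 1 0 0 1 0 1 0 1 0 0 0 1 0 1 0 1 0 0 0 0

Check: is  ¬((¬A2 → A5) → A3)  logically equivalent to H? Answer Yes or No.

No

Evaluate ¬((¬A2 → A5) → A3) on each row and compare to H:
  A1=0, A2=0, A3=0, A4=0, A5=0: formula gives 0, H = 0 ✓
  A1=0, A2=0, A3=0, A4=0, A5=1: formula gives 1, H = 1 ✓
  A1=0, A2=0, A3=0, A4=1, A5=0: formula gives 0, H = 0 ✓
  A1=0, A2=0, A3=0, A4=1, A5=1: formula gives 1, but H = 0 ✗
Since they disagree at (0,0,0,1,1), the expression is not a correct formula for H.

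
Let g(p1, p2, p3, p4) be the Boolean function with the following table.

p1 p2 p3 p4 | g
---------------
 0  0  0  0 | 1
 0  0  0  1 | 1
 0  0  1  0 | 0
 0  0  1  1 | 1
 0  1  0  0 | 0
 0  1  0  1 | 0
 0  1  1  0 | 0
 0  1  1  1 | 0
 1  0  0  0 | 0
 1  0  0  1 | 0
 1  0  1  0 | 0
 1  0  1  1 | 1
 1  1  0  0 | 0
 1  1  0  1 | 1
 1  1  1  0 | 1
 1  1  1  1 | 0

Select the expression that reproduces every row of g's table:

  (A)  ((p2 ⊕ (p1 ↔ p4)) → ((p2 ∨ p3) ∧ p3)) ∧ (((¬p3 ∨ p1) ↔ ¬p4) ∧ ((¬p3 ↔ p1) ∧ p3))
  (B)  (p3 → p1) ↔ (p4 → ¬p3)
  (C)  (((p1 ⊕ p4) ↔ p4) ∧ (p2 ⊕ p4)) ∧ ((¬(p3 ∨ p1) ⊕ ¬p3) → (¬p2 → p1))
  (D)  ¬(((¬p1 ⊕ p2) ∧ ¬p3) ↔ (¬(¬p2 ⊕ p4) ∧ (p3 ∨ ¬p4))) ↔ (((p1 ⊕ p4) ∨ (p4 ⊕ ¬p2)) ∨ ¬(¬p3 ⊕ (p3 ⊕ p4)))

(A) fails at (0,0,0,0): the formula yields 0, g is 1.
(B) fails at (0,1,0,0): the formula yields 1, g is 0.
(C) fails at (0,0,0,0): the formula yields 0, g is 1.
Only (D) survives; checking it on all 16 rows confirms it matches g.

D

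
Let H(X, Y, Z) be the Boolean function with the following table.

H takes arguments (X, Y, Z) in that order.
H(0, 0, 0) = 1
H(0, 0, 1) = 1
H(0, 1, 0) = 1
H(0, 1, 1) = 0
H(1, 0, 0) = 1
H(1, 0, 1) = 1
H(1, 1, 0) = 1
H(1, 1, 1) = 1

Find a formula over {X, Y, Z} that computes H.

H is 0 on exactly one input, (0,1,1), whose minterm is ¬X·Y·Z. So H is the negation of that single conjunction.

H(X, Y, Z) = ~((~X & Y) & Z)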